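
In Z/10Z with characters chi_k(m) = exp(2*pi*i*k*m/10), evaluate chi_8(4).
chi_8(4) = zeta_10^32 = exp(2*I*pi/5)

Derivation: chi_8(4) = zeta_10^(8*4) = zeta_10^32. Since zeta_10^10 = 1, this equals zeta_10^2 = exp(2*pi*i*2/10) = exp(2*I*pi/5).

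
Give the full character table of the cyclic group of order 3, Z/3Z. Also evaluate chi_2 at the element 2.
Character table of Z/3Z (irreps indexed chi_0,...,chi_2 with chi_k(m) = zeta_3^(k*m), zeta_3 = exp(2*pi*i/3)):
  irrep \ class  {0} (size 1)  {1} (size 1)    {2} (size 1)  
  chi_0          1             1               1             
  chi_1          1             exp(2*I*pi/3)   exp(-2*I*pi/3)
  chi_2          1             exp(-2*I*pi/3)  exp(2*I*pi/3) 

Spot check: chi_2(2) = zeta_3^(2*2) = zeta_3^4 = exp(2*I*pi/3).

Reasoning: Z/3Z is abelian, so all 3 irreducible complex representations are 1-dimensional. They are given by chi_k(m) = zeta_3^(k*m) for k = 0,...,2. Row orthogonality: sum_m chi_k(m) conj(chi_l(m)) = 3 * [k = l].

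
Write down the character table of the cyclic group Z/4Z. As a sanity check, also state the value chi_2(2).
Character table of Z/4Z (irreps indexed chi_0,...,chi_3 with chi_k(m) = zeta_4^(k*m), zeta_4 = exp(2*pi*i/4)):
  irrep \ class  {0} (size 1)  {1} (size 1)  {2} (size 1)  {3} (size 1)
  chi_0          1             1             1             1           
  chi_1          1             I             -1            -I          
  chi_2          1             -1            1             -1          
  chi_3          1             -I            -1            I           

Spot check: chi_2(2) = zeta_4^(2*2) = zeta_4^4 = 1.

Details: Z/4Z is abelian, so all 4 irreducible complex representations are 1-dimensional. They are given by chi_k(m) = zeta_4^(k*m) for k = 0,...,3. Row orthogonality: sum_m chi_k(m) conj(chi_l(m)) = 4 * [k = l].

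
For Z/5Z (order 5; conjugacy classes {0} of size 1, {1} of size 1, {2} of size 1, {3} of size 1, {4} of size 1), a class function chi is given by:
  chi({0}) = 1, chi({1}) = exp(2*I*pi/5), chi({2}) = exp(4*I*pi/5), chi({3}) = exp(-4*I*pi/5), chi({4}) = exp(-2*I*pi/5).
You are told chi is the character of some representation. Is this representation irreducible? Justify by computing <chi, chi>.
Irreducible: <chi, chi> = 1.

Details: <chi, chi> = (1/|G|) sum_C |C| * |chi(C)|^2 = (1/5)[1*|1|^2 + 1*|exp(2*I*pi/5)|^2 + 1*|exp(4*I*pi/5)|^2 + 1*|exp(-4*I*pi/5)|^2 + 1*|exp(-2*I*pi/5)|^2]
  = (1/5)[(1) + (1) + (1) + (1) + (1)] = 5/5 = 1.
(Exp terms are combined using exp(i*s)*conj(exp(i*t)) = exp(i*(s-t)), and sums of them are collapsed using the identity that for every m > 1 the m distinct m-th roots of unity sum to 0, e.g. 1 + exp(2*I*pi/3) + exp(-2*I*pi/3) = 0.)
A character is irreducible iff <chi, chi> = 1, so this representation is irreducible.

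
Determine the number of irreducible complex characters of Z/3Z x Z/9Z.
27

Proof sketch: The number of irreducible complex representations of a finite group equals its number of conjugacy classes. Z/3Z x Z/9Z is abelian of order 27, so every element is its own conjugacy class: 27 classes, so Z/3Z x Z/9Z (order 27) has exactly 27 irreducible complex representations.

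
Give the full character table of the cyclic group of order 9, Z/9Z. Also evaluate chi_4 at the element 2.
Character table of Z/9Z (irreps indexed chi_0,...,chi_8 with chi_k(m) = zeta_9^(k*m), zeta_9 = exp(2*pi*i/9)):
  irrep \ class  {0} (size 1)  {1} (size 1)    {2} (size 1)    {3} (size 1)    {4} (size 1)    {5} (size 1)    {6} (size 1)    {7} (size 1)    {8} (size 1)  
  chi_0          1             1               1               1               1               1               1               1               1             
  chi_1          1             exp(2*I*pi/9)   exp(4*I*pi/9)   exp(2*I*pi/3)   exp(8*I*pi/9)   exp(-8*I*pi/9)  exp(-2*I*pi/3)  exp(-4*I*pi/9)  exp(-2*I*pi/9)
  chi_2          1             exp(4*I*pi/9)   exp(8*I*pi/9)   exp(-2*I*pi/3)  exp(-2*I*pi/9)  exp(2*I*pi/9)   exp(2*I*pi/3)   exp(-8*I*pi/9)  exp(-4*I*pi/9)
  chi_3          1             exp(2*I*pi/3)   exp(-2*I*pi/3)  1               exp(2*I*pi/3)   exp(-2*I*pi/3)  1               exp(2*I*pi/3)   exp(-2*I*pi/3)
  chi_4          1             exp(8*I*pi/9)   exp(-2*I*pi/9)  exp(2*I*pi/3)   exp(-4*I*pi/9)  exp(4*I*pi/9)   exp(-2*I*pi/3)  exp(2*I*pi/9)   exp(-8*I*pi/9)
  chi_5          1             exp(-8*I*pi/9)  exp(2*I*pi/9)   exp(-2*I*pi/3)  exp(4*I*pi/9)   exp(-4*I*pi/9)  exp(2*I*pi/3)   exp(-2*I*pi/9)  exp(8*I*pi/9) 
  chi_6          1             exp(-2*I*pi/3)  exp(2*I*pi/3)   1               exp(-2*I*pi/3)  exp(2*I*pi/3)   1               exp(-2*I*pi/3)  exp(2*I*pi/3) 
  chi_7          1             exp(-4*I*pi/9)  exp(-8*I*pi/9)  exp(2*I*pi/3)   exp(2*I*pi/9)   exp(-2*I*pi/9)  exp(-2*I*pi/3)  exp(8*I*pi/9)   exp(4*I*pi/9) 
  chi_8          1             exp(-2*I*pi/9)  exp(-4*I*pi/9)  exp(-2*I*pi/3)  exp(-8*I*pi/9)  exp(8*I*pi/9)   exp(2*I*pi/3)   exp(4*I*pi/9)   exp(2*I*pi/9) 

Spot check: chi_4(2) = zeta_9^(4*2) = zeta_9^8 = exp(-2*I*pi/9).

Z/9Z is abelian, so all 9 irreducible complex representations are 1-dimensional. They are given by chi_k(m) = zeta_9^(k*m) for k = 0,...,8. Row orthogonality: sum_m chi_k(m) conj(chi_l(m)) = 9 * [k = l].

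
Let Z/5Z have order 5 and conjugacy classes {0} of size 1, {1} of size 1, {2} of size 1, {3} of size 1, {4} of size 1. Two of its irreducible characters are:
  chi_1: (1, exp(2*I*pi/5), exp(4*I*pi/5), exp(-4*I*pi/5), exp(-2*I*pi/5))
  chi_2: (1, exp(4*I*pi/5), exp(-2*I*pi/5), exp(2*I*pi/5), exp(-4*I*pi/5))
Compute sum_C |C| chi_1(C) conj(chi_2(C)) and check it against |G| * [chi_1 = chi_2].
Sum = 0; so <chi_1, chi_2> = 0 (distinct irreducibles are orthogonal).

Working: Compute term by term over conjugacy classes (|C| * chi_1(C) * conj(chi_2(C))):
  1*(1)*conj(1) + 1*(exp(2*I*pi/5))*conj(exp(4*I*pi/5)) + 1*(exp(4*I*pi/5))*conj(exp(-2*I*pi/5)) + 1*(exp(-4*I*pi/5))*conj(exp(2*I*pi/5)) + 1*(exp(-2*I*pi/5))*conj(exp(-4*I*pi/5))
  = (1) + (exp(-2*I*pi/5)) + (exp(-4*I*pi/5)) + (exp(4*I*pi/5)) + (exp(2*I*pi/5))
  = 0.
(Exp terms are combined using exp(i*s)*conj(exp(i*t)) = exp(i*(s-t)), and sums of them are collapsed using the identity that for every m > 1 the m distinct m-th roots of unity sum to 0, e.g. 1 + exp(2*I*pi/3) + exp(-2*I*pi/3) = 0.)
Dividing by |G| = 5 gives 0/5 = 0, matching the row-orthogonality relation <chi_1, chi_2> = [chi_1 = chi_2].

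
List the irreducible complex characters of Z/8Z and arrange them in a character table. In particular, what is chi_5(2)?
Character table of Z/8Z (irreps indexed chi_0,...,chi_7 with chi_k(m) = zeta_8^(k*m), zeta_8 = exp(2*pi*i/8)):
  irrep \ class  {0} (size 1)  {1} (size 1)    {2} (size 1)  {3} (size 1)    {4} (size 1)  {5} (size 1)    {6} (size 1)  {7} (size 1)  
  chi_0          1             1               1             1               1             1               1             1             
  chi_1          1             exp(I*pi/4)     I             exp(3*I*pi/4)   -1            exp(-3*I*pi/4)  -I            exp(-I*pi/4)  
  chi_2          1             I               -1            -I              1             I               -1            -I            
  chi_3          1             exp(3*I*pi/4)   -I            exp(I*pi/4)     -1            exp(-I*pi/4)    I             exp(-3*I*pi/4)
  chi_4          1             -1              1             -1              1             -1              1             -1            
  chi_5          1             exp(-3*I*pi/4)  I             exp(-I*pi/4)    -1            exp(I*pi/4)     -I            exp(3*I*pi/4) 
  chi_6          1             -I              -1            I               1             -I              -1            I             
  chi_7          1             exp(-I*pi/4)    -I            exp(-3*I*pi/4)  -1            exp(3*I*pi/4)   I             exp(I*pi/4)   

Spot check: chi_5(2) = zeta_8^(5*2) = zeta_8^10 = I.

Working: Z/8Z is abelian, so all 8 irreducible complex representations are 1-dimensional. They are given by chi_k(m) = zeta_8^(k*m) for k = 0,...,7. Row orthogonality: sum_m chi_k(m) conj(chi_l(m)) = 8 * [k = l].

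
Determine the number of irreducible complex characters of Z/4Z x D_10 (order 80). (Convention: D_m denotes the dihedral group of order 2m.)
32

Why: The number of irreducible complex representations of a finite group equals its number of conjugacy classes. For a direct product, #classes(G x H) = #classes(G) * #classes(H). Z/4Z has 4 classes (abelian), D_10 has 8 classes, so 4 * 8 = 32, so Z/4Z x D_10 (order 80) has exactly 32 irreducible complex representations.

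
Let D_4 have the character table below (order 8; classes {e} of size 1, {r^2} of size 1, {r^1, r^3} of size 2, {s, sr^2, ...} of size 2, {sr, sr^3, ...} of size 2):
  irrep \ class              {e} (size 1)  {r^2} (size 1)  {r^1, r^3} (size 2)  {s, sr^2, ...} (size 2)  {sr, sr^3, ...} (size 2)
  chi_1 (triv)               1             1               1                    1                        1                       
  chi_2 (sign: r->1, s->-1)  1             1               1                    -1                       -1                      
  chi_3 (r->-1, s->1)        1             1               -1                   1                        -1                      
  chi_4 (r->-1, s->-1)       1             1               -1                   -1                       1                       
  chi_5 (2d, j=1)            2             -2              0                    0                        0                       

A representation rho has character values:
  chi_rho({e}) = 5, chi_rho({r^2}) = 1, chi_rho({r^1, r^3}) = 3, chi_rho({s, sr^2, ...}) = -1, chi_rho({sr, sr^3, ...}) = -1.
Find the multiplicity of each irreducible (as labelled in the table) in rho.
Multiplicities: chi_1: 1, chi_2: 2, chi_3: 0, chi_4: 0, chi_5: 1.

Proof sketch: Use <chi_rho, chi> = (1/|G|) sum_C |C| * chi_rho(C) * conj(chi(C)) with |G| = 8 for each irreducible chi in the table:
  <chi_rho, chi_1> = (1/8)[1*(5)*conj(1) + 1*(1)*conj(1) + 2*(3)*conj(1) + 2*(-1)*conj(1) + 2*(-1)*conj(1)]
      = (1/8)[(5) + (1) + (6) + (-2) + (-2)] = 8/8 = 1
  <chi_rho, chi_2> = (1/8)[1*(5)*conj(1) + 1*(1)*conj(1) + 2*(3)*conj(1) + 2*(-1)*conj(-1) + 2*(-1)*conj(-1)]
      = (1/8)[(5) + (1) + (6) + (2) + (2)] = 16/8 = 2
  <chi_rho, chi_3> = (1/8)[1*(5)*conj(1) + 1*(1)*conj(1) + 2*(3)*conj(-1) + 2*(-1)*conj(1) + 2*(-1)*conj(-1)]
      = (1/8)[(5) + (1) + (-6) + (-2) + (2)] = 0/8 = 0
  <chi_rho, chi_4> = (1/8)[1*(5)*conj(1) + 1*(1)*conj(1) + 2*(3)*conj(-1) + 2*(-1)*conj(-1) + 2*(-1)*conj(1)]
      = (1/8)[(5) + (1) + (-6) + (2) + (-2)] = 0/8 = 0
  <chi_rho, chi_5> = (1/8)[1*(5)*conj(2) + 1*(1)*conj(-2) + 2*(3)*conj(0) + 2*(-1)*conj(0) + 2*(-1)*conj(0)]
      = (1/8)[(10) + (-2) + (0) + (0) + (0)] = 8/8 = 1
Dimension check: dim(rho) = sum (mult * dim) = 1*1 + 2*1 + 0*1 + 0*1 + 1*2 = 5 = chi_rho(e) = 5.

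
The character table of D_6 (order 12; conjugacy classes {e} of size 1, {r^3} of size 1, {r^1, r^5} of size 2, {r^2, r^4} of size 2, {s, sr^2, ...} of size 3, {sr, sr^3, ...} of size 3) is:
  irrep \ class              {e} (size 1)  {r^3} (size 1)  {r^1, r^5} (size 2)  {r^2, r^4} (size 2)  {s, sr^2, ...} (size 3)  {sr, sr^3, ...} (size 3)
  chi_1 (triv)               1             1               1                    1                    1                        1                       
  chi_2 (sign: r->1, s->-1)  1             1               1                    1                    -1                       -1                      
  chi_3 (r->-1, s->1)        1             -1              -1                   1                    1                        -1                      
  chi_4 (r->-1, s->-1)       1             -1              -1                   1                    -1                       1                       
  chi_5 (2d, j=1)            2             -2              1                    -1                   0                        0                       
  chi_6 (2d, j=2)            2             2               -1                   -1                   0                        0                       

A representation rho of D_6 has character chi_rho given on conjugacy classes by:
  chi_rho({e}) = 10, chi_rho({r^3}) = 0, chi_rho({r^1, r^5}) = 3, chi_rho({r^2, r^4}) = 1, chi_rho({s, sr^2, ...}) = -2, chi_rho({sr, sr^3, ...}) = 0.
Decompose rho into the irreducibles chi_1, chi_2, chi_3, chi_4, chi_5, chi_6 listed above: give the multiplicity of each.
Multiplicities: chi_1: 1, chi_2: 2, chi_3: 0, chi_4: 1, chi_5: 2, chi_6: 1.

Working: Use <chi_rho, chi> = (1/|G|) sum_C |C| * chi_rho(C) * conj(chi(C)) with |G| = 12 for each irreducible chi in the table:
  <chi_rho, chi_1> = (1/12)[1*(10)*conj(1) + 1*(0)*conj(1) + 2*(3)*conj(1) + 2*(1)*conj(1) + 3*(-2)*conj(1) + 3*(0)*conj(1)]
      = (1/12)[(10) + (0) + (6) + (2) + (-6) + (0)] = 12/12 = 1
  <chi_rho, chi_2> = (1/12)[1*(10)*conj(1) + 1*(0)*conj(1) + 2*(3)*conj(1) + 2*(1)*conj(1) + 3*(-2)*conj(-1) + 3*(0)*conj(-1)]
      = (1/12)[(10) + (0) + (6) + (2) + (6) + (0)] = 24/12 = 2
  <chi_rho, chi_3> = (1/12)[1*(10)*conj(1) + 1*(0)*conj(-1) + 2*(3)*conj(-1) + 2*(1)*conj(1) + 3*(-2)*conj(1) + 3*(0)*conj(-1)]
      = (1/12)[(10) + (0) + (-6) + (2) + (-6) + (0)] = 0/12 = 0
  <chi_rho, chi_4> = (1/12)[1*(10)*conj(1) + 1*(0)*conj(-1) + 2*(3)*conj(-1) + 2*(1)*conj(1) + 3*(-2)*conj(-1) + 3*(0)*conj(1)]
      = (1/12)[(10) + (0) + (-6) + (2) + (6) + (0)] = 12/12 = 1
  <chi_rho, chi_5> = (1/12)[1*(10)*conj(2) + 1*(0)*conj(-2) + 2*(3)*conj(1) + 2*(1)*conj(-1) + 3*(-2)*conj(0) + 3*(0)*conj(0)]
      = (1/12)[(20) + (0) + (6) + (-2) + (0) + (0)] = 24/12 = 2
  <chi_rho, chi_6> = (1/12)[1*(10)*conj(2) + 1*(0)*conj(2) + 2*(3)*conj(-1) + 2*(1)*conj(-1) + 3*(-2)*conj(0) + 3*(0)*conj(0)]
      = (1/12)[(20) + (0) + (-6) + (-2) + (0) + (0)] = 12/12 = 1
Dimension check: dim(rho) = sum (mult * dim) = 1*1 + 2*1 + 0*1 + 1*1 + 2*2 + 1*2 = 10 = chi_rho(e) = 10.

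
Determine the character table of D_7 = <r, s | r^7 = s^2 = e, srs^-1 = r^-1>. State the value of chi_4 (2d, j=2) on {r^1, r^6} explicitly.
Conjugacy classes: {e} of size 1, {r^1, r^6} of size 2, {r^2, r^5} of size 2, {r^3, r^4} of size 2, {s, sr, ..., sr^6} of size 7.
Character table:
  irrep \ class              {e} (size 1)  {r^1, r^6} (size 2)  {r^2, r^5} (size 2)  {r^3, r^4} (size 2)  {s, sr, ..., sr^6} (size 7)
  chi_1 (triv)               1             1                    1                    1                    1                          
  chi_2 (sign: r->1, s->-1)  1             1                    1                    1                    -1                         
  chi_3 (2d, j=1)            2             2*cos(2*pi/7)        -2*cos(3*pi/7)       -2*cos(pi/7)         0                          
  chi_4 (2d, j=2)            2             -2*cos(3*pi/7)       -2*cos(pi/7)         2*cos(2*pi/7)        0                          
  chi_5 (2d, j=3)            2             -2*cos(pi/7)         2*cos(2*pi/7)        -2*cos(3*pi/7)       0                          

Spot check: chi_4 (2d, j=2) on {r^1, r^6} = -2*cos(3*pi/7).

D_7 has order 2*7 = 14 with 5 conjugacy classes, hence 5 irreducibles. Sum of squared dims 1 + 1 + 4 + 4 + 4 = 14 = |G|. Linear characters come from the abelianisation; the 2-dimensional irreps have character r^k -> 2*cos(2*pi*j*k/7), reflections -> 0.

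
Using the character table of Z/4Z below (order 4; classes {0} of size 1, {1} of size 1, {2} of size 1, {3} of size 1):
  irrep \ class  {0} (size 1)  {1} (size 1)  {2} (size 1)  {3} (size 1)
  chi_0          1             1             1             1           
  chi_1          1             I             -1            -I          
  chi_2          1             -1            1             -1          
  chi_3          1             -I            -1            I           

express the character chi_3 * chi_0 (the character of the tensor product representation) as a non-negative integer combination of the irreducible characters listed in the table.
chi_3 tensor chi_0 = chi_3 (all other irreducibles have multiplicity 0).

Argument: The character of a tensor product is the pointwise product (chi_3 * chi_0)(C) = chi_3(C) * chi_0(C):
  {0}: (1)*(1), {1}: (-I)*(1), {2}: (-1)*(1), {3}: (I)*(1)
so (chi_3 * chi_0) takes values
  {0} -> 1, {1} -> -I, {2} -> -1, {3} -> I.
Now take the inner product of this character with each irreducible chi from the table, <chi_3*chi_0, chi> = (1/4) sum_C |C| (chi_3*chi_0)(C) conj(chi(C)):
  <chi_3*chi_0, chi_0> = (1/4)[1*(1)*conj(1) + 1*(-I)*conj(1) + 1*(-1)*conj(1) + 1*(I)*conj(1)]
      = (1/4)[(1) + (-I) + (-1) + (I)] = 0/4 = 0
  <chi_3*chi_0, chi_1> = (1/4)[1*(1)*conj(1) + 1*(-I)*conj(I) + 1*(-1)*conj(-1) + 1*(I)*conj(-I)]
      = (1/4)[(1) + (-1) + (1) + (-1)] = 0/4 = 0
  <chi_3*chi_0, chi_2> = (1/4)[1*(1)*conj(1) + 1*(-I)*conj(-1) + 1*(-1)*conj(1) + 1*(I)*conj(-1)]
      = (1/4)[(1) + (I) + (-1) + (-I)] = 0/4 = 0
  <chi_3*chi_0, chi_3> = (1/4)[1*(1)*conj(1) + 1*(-I)*conj(-I) + 1*(-1)*conj(-1) + 1*(I)*conj(I)]
      = (1/4)[(1) + (1) + (1) + (1)] = 4/4 = 1
(Exp terms are combined using exp(i*s)*conj(exp(i*t)) = exp(i*(s-t)), and sums of them are collapsed using the identity that for every m > 1 the m distinct m-th roots of unity sum to 0, e.g. 1 + exp(2*I*pi/3) + exp(-2*I*pi/3) = 0.)
Hence the multiplicities are chi_3: 1. Dimension check: dim(chi_3)*dim(chi_0) = 1*1 = 1 and sum (mult * dim) = 1*1 = 1.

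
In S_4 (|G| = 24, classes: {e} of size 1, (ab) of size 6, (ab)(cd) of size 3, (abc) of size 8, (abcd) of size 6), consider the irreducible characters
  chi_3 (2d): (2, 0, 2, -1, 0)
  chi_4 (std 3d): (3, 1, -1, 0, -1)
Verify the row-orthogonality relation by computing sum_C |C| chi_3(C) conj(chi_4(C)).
Sum = 0; so <chi_3, chi_4> = 0 (distinct irreducibles are orthogonal).

Derivation: Compute term by term over conjugacy classes (|C| * chi_3(C) * conj(chi_4(C))):
  1*(2)*conj(3) + 6*(0)*conj(1) + 3*(2)*conj(-1) + 8*(-1)*conj(0) + 6*(0)*conj(-1)
  = (6) + (0) + (-6) + (0) + (0)
  = 0.
Dividing by |G| = 24 gives 0/24 = 0, matching the row-orthogonality relation <chi_3, chi_4> = [chi_3 = chi_4].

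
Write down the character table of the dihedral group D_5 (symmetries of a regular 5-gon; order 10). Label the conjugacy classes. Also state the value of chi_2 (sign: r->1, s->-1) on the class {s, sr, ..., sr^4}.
Conjugacy classes: {e} of size 1, {r^1, r^4} of size 2, {r^2, r^3} of size 2, {s, sr, ..., sr^4} of size 5.
Character table:
  irrep \ class              {e} (size 1)  {r^1, r^4} (size 2)  {r^2, r^3} (size 2)  {s, sr, ..., sr^4} (size 5)
  chi_1 (triv)               1             1                    1                    1                          
  chi_2 (sign: r->1, s->-1)  1             1                    1                    -1                         
  chi_3 (2d, j=1)            2             -1/2 + sqrt(5)/2     -sqrt(5)/2 - 1/2     0                          
  chi_4 (2d, j=2)            2             -sqrt(5)/2 - 1/2     -1/2 + sqrt(5)/2     0                          

Spot check: chi_2 (sign: r->1, s->-1) on {s, sr, ..., sr^4} = -1.

Justification: D_5 has order 2*5 = 10 with 4 conjugacy classes, hence 4 irreducibles. Sum of squared dims 1 + 1 + 4 + 4 = 10 = |G|. Linear characters come from the abelianisation; the 2-dimensional irreps have character r^k -> 2*cos(2*pi*j*k/5), reflections -> 0.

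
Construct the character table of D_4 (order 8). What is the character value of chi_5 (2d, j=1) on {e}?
Conjugacy classes: {e} of size 1, {r^2} of size 1, {r^1, r^3} of size 2, {s, sr^2, ...} of size 2, {sr, sr^3, ...} of size 2.
Character table:
  irrep \ class              {e} (size 1)  {r^2} (size 1)  {r^1, r^3} (size 2)  {s, sr^2, ...} (size 2)  {sr, sr^3, ...} (size 2)
  chi_1 (triv)               1             1               1                    1                        1                       
  chi_2 (sign: r->1, s->-1)  1             1               1                    -1                       -1                      
  chi_3 (r->-1, s->1)        1             1               -1                   1                        -1                      
  chi_4 (r->-1, s->-1)       1             1               -1                   -1                       1                       
  chi_5 (2d, j=1)            2             -2              0                    0                        0                       

Spot check: chi_5 (2d, j=1) on {e} = 2.

Derivation: D_4 has order 2*4 = 8 with 5 conjugacy classes, hence 5 irreducibles. Sum of squared dims 1 + 1 + 1 + 1 + 4 = 8 = |G|. Linear characters come from the abelianisation; the 2-dimensional irreps have character r^k -> 2*cos(2*pi*j*k/4), reflections -> 0.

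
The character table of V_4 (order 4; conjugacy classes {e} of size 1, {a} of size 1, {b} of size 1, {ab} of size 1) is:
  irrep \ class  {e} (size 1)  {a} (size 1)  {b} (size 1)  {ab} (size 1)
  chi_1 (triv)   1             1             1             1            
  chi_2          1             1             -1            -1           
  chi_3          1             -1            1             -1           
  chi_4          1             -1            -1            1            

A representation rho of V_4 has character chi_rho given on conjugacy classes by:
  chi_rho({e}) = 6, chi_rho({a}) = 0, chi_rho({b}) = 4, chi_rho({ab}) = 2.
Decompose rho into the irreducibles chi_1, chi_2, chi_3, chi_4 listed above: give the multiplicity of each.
Multiplicities: chi_1: 3, chi_2: 0, chi_3: 2, chi_4: 1.

Derivation: Use <chi_rho, chi> = (1/|G|) sum_C |C| * chi_rho(C) * conj(chi(C)) with |G| = 4 for each irreducible chi in the table:
  <chi_rho, chi_1> = (1/4)[1*(6)*conj(1) + 1*(0)*conj(1) + 1*(4)*conj(1) + 1*(2)*conj(1)]
      = (1/4)[(6) + (0) + (4) + (2)] = 12/4 = 3
  <chi_rho, chi_2> = (1/4)[1*(6)*conj(1) + 1*(0)*conj(1) + 1*(4)*conj(-1) + 1*(2)*conj(-1)]
      = (1/4)[(6) + (0) + (-4) + (-2)] = 0/4 = 0
  <chi_rho, chi_3> = (1/4)[1*(6)*conj(1) + 1*(0)*conj(-1) + 1*(4)*conj(1) + 1*(2)*conj(-1)]
      = (1/4)[(6) + (0) + (4) + (-2)] = 8/4 = 2
  <chi_rho, chi_4> = (1/4)[1*(6)*conj(1) + 1*(0)*conj(-1) + 1*(4)*conj(-1) + 1*(2)*conj(1)]
      = (1/4)[(6) + (0) + (-4) + (2)] = 4/4 = 1
Dimension check: dim(rho) = sum (mult * dim) = 3*1 + 0*1 + 2*1 + 1*1 = 6 = chi_rho(e) = 6.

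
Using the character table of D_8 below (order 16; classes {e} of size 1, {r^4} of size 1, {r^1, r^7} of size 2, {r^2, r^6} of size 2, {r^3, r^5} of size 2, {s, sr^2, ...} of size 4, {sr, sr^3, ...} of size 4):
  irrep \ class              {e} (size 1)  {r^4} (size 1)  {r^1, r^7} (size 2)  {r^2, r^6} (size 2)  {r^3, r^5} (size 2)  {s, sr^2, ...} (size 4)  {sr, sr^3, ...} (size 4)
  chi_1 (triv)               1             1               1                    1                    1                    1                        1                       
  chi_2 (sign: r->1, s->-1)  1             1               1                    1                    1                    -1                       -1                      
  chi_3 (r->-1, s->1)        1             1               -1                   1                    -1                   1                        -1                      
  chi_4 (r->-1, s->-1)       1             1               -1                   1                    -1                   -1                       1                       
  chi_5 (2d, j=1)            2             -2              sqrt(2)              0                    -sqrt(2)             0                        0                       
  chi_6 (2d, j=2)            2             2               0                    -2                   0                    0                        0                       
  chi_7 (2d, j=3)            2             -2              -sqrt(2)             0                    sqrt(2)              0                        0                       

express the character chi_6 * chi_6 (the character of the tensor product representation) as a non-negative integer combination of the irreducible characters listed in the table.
chi_6 tensor chi_6 = chi_1 + chi_2 + chi_3 + chi_4 (all other irreducibles have multiplicity 0).

Solution. The character of a tensor product is the pointwise product (chi_6 * chi_6)(C) = chi_6(C) * chi_6(C):
  {e}: (2)*(2), {r^4}: (2)*(2), {r^1, r^7}: (0)*(0), {r^2, r^6}: (-2)*(-2), {r^3, r^5}: (0)*(0), {s, sr^2, ...}: (0)*(0), {sr, sr^3, ...}: (0)*(0)
so (chi_6 * chi_6) takes values
  {e} -> 4, {r^4} -> 4, {r^1, r^7} -> 0, {r^2, r^6} -> 4, {r^3, r^5} -> 0, {s, sr^2, ...} -> 0, {sr, sr^3, ...} -> 0.
Now take the inner product of this character with each irreducible chi from the table, <chi_6*chi_6, chi> = (1/16) sum_C |C| (chi_6*chi_6)(C) conj(chi(C)):
  <chi_6*chi_6, chi_1> = (1/16)[1*(4)*conj(1) + 1*(4)*conj(1) + 2*(0)*conj(1) + 2*(4)*conj(1) + 2*(0)*conj(1) + 4*(0)*conj(1) + 4*(0)*conj(1)]
      = (1/16)[(4) + (4) + (0) + (8) + (0) + (0) + (0)] = 16/16 = 1
  <chi_6*chi_6, chi_2> = (1/16)[1*(4)*conj(1) + 1*(4)*conj(1) + 2*(0)*conj(1) + 2*(4)*conj(1) + 2*(0)*conj(1) + 4*(0)*conj(-1) + 4*(0)*conj(-1)]
      = (1/16)[(4) + (4) + (0) + (8) + (0) + (0) + (0)] = 16/16 = 1
  <chi_6*chi_6, chi_3> = (1/16)[1*(4)*conj(1) + 1*(4)*conj(1) + 2*(0)*conj(-1) + 2*(4)*conj(1) + 2*(0)*conj(-1) + 4*(0)*conj(1) + 4*(0)*conj(-1)]
      = (1/16)[(4) + (4) + (0) + (8) + (0) + (0) + (0)] = 16/16 = 1
  <chi_6*chi_6, chi_4> = (1/16)[1*(4)*conj(1) + 1*(4)*conj(1) + 2*(0)*conj(-1) + 2*(4)*conj(1) + 2*(0)*conj(-1) + 4*(0)*conj(-1) + 4*(0)*conj(1)]
      = (1/16)[(4) + (4) + (0) + (8) + (0) + (0) + (0)] = 16/16 = 1
  <chi_6*chi_6, chi_5> = (1/16)[1*(4)*conj(2) + 1*(4)*conj(-2) + 2*(0)*conj(sqrt(2)) + 2*(4)*conj(0) + 2*(0)*conj(-sqrt(2)) + 4*(0)*conj(0) + 4*(0)*conj(0)]
      = (1/16)[(8) + (-8) + (0) + (0) + (0) + (0) + (0)] = 0/16 = 0
  <chi_6*chi_6, chi_6> = (1/16)[1*(4)*conj(2) + 1*(4)*conj(2) + 2*(0)*conj(0) + 2*(4)*conj(-2) + 2*(0)*conj(0) + 4*(0)*conj(0) + 4*(0)*conj(0)]
      = (1/16)[(8) + (8) + (0) + (-16) + (0) + (0) + (0)] = 0/16 = 0
  <chi_6*chi_6, chi_7> = (1/16)[1*(4)*conj(2) + 1*(4)*conj(-2) + 2*(0)*conj(-sqrt(2)) + 2*(4)*conj(0) + 2*(0)*conj(sqrt(2)) + 4*(0)*conj(0) + 4*(0)*conj(0)]
      = (1/16)[(8) + (-8) + (0) + (0) + (0) + (0) + (0)] = 0/16 = 0
Hence the multiplicities are chi_1: 1, chi_2: 1, chi_3: 1, chi_4: 1. Dimension check: dim(chi_6)*dim(chi_6) = 2*2 = 4 and sum (mult * dim) = 1*1 + 1*1 + 1*1 + 1*1 = 4.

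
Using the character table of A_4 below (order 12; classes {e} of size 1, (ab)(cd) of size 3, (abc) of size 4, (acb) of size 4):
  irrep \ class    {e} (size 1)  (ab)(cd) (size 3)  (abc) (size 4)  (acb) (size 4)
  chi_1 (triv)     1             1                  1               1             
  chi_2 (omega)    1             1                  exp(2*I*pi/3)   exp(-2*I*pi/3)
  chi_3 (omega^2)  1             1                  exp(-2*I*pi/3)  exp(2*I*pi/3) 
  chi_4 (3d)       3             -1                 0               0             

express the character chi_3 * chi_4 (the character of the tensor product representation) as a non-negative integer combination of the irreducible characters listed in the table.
chi_3 tensor chi_4 = chi_4 (all other irreducibles have multiplicity 0).

Justification: The character of a tensor product is the pointwise product (chi_3 * chi_4)(C) = chi_3(C) * chi_4(C):
  {e}: (1)*(3), (ab)(cd): (1)*(-1), (abc): (exp(-2*I*pi/3))*(0), (acb): (exp(2*I*pi/3))*(0)
so (chi_3 * chi_4) takes values
  {e} -> 3, (ab)(cd) -> -1, (abc) -> 0, (acb) -> 0.
Now take the inner product of this character with each irreducible chi from the table, <chi_3*chi_4, chi> = (1/12) sum_C |C| (chi_3*chi_4)(C) conj(chi(C)):
  <chi_3*chi_4, chi_1> = (1/12)[1*(3)*conj(1) + 3*(-1)*conj(1) + 4*(0)*conj(1) + 4*(0)*conj(1)]
      = (1/12)[(3) + (-3) + (0) + (0)] = 0/12 = 0
  <chi_3*chi_4, chi_2> = (1/12)[1*(3)*conj(1) + 3*(-1)*conj(1) + 4*(0)*conj(exp(2*I*pi/3)) + 4*(0)*conj(exp(-2*I*pi/3))]
      = (1/12)[(3) + (-3) + (0) + (0)] = 0/12 = 0
  <chi_3*chi_4, chi_3> = (1/12)[1*(3)*conj(1) + 3*(-1)*conj(1) + 4*(0)*conj(exp(-2*I*pi/3)) + 4*(0)*conj(exp(2*I*pi/3))]
      = (1/12)[(3) + (-3) + (0) + (0)] = 0/12 = 0
  <chi_3*chi_4, chi_4> = (1/12)[1*(3)*conj(3) + 3*(-1)*conj(-1) + 4*(0)*conj(0) + 4*(0)*conj(0)]
      = (1/12)[(9) + (3) + (0) + (0)] = 12/12 = 1
(Exp terms are combined using exp(i*s)*conj(exp(i*t)) = exp(i*(s-t)), and sums of them are collapsed using the identity that for every m > 1 the m distinct m-th roots of unity sum to 0, e.g. 1 + exp(2*I*pi/3) + exp(-2*I*pi/3) = 0.)
Hence the multiplicities are chi_4: 1. Dimension check: dim(chi_3)*dim(chi_4) = 1*3 = 3 and sum (mult * dim) = 1*3 = 3.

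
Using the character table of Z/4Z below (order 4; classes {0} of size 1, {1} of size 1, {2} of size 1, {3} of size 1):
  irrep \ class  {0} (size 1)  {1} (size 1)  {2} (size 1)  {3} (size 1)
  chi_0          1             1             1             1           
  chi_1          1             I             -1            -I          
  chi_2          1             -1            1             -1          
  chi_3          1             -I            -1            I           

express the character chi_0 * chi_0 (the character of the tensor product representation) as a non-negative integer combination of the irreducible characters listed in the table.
chi_0 tensor chi_0 = chi_0 (all other irreducibles have multiplicity 0).

Details: The character of a tensor product is the pointwise product (chi_0 * chi_0)(C) = chi_0(C) * chi_0(C):
  {0}: (1)*(1), {1}: (1)*(1), {2}: (1)*(1), {3}: (1)*(1)
so (chi_0 * chi_0) takes values
  {0} -> 1, {1} -> 1, {2} -> 1, {3} -> 1.
Now take the inner product of this character with each irreducible chi from the table, <chi_0*chi_0, chi> = (1/4) sum_C |C| (chi_0*chi_0)(C) conj(chi(C)):
  <chi_0*chi_0, chi_0> = (1/4)[1*(1)*conj(1) + 1*(1)*conj(1) + 1*(1)*conj(1) + 1*(1)*conj(1)]
      = (1/4)[(1) + (1) + (1) + (1)] = 4/4 = 1
  <chi_0*chi_0, chi_1> = (1/4)[1*(1)*conj(1) + 1*(1)*conj(I) + 1*(1)*conj(-1) + 1*(1)*conj(-I)]
      = (1/4)[(1) + (-I) + (-1) + (I)] = 0/4 = 0
  <chi_0*chi_0, chi_2> = (1/4)[1*(1)*conj(1) + 1*(1)*conj(-1) + 1*(1)*conj(1) + 1*(1)*conj(-1)]
      = (1/4)[(1) + (-1) + (1) + (-1)] = 0/4 = 0
  <chi_0*chi_0, chi_3> = (1/4)[1*(1)*conj(1) + 1*(1)*conj(-I) + 1*(1)*conj(-1) + 1*(1)*conj(I)]
      = (1/4)[(1) + (I) + (-1) + (-I)] = 0/4 = 0
(Exp terms are combined using exp(i*s)*conj(exp(i*t)) = exp(i*(s-t)), and sums of them are collapsed using the identity that for every m > 1 the m distinct m-th roots of unity sum to 0, e.g. 1 + exp(2*I*pi/3) + exp(-2*I*pi/3) = 0.)
Hence the multiplicities are chi_0: 1. Dimension check: dim(chi_0)*dim(chi_0) = 1*1 = 1 and sum (mult * dim) = 1*1 = 1.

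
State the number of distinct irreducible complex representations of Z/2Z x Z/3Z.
6

Explanation: The number of irreducible complex representations of a finite group equals its number of conjugacy classes. Z/2Z x Z/3Z is abelian of order 6, so every element is its own conjugacy class: 6 classes, so Z/2Z x Z/3Z (order 6) has exactly 6 irreducible complex representations.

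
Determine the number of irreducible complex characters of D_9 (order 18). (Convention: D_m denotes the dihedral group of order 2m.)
6

Derivation: The number of irreducible complex representations of a finite group equals its number of conjugacy classes. D_9 has 6 conjugacy classes ((n+3)/2 for n odd), so D_9 (order 18) has exactly 6 irreducible complex representations.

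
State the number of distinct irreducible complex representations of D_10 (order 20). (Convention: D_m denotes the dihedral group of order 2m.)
8

Working: The number of irreducible complex representations of a finite group equals its number of conjugacy classes. D_10 has 8 conjugacy classes (n/2 + 3 for n even), so D_10 (order 20) has exactly 8 irreducible complex representations.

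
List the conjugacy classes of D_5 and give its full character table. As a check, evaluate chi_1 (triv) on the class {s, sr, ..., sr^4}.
Conjugacy classes: {e} of size 1, {r^1, r^4} of size 2, {r^2, r^3} of size 2, {s, sr, ..., sr^4} of size 5.
Character table:
  irrep \ class              {e} (size 1)  {r^1, r^4} (size 2)  {r^2, r^3} (size 2)  {s, sr, ..., sr^4} (size 5)
  chi_1 (triv)               1             1                    1                    1                          
  chi_2 (sign: r->1, s->-1)  1             1                    1                    -1                         
  chi_3 (2d, j=1)            2             -1/2 + sqrt(5)/2     -sqrt(5)/2 - 1/2     0                          
  chi_4 (2d, j=2)            2             -sqrt(5)/2 - 1/2     -1/2 + sqrt(5)/2     0                          

Spot check: chi_1 (triv) on {s, sr, ..., sr^4} = 1.

Reasoning: D_5 has order 2*5 = 10 with 4 conjugacy classes, hence 4 irreducibles. Sum of squared dims 1 + 1 + 4 + 4 = 10 = |G|. Linear characters come from the abelianisation; the 2-dimensional irreps have character r^k -> 2*cos(2*pi*j*k/5), reflections -> 0.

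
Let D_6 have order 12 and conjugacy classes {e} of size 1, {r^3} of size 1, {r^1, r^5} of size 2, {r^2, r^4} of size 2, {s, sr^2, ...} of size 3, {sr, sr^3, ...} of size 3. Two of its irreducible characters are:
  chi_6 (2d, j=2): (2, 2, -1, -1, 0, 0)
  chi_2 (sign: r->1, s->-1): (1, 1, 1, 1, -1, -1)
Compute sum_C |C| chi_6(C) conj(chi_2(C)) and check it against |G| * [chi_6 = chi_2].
Sum = 0; so <chi_6, chi_2> = 0 (distinct irreducibles are orthogonal).

Argument: Compute term by term over conjugacy classes (|C| * chi_6(C) * conj(chi_2(C))):
  1*(2)*conj(1) + 1*(2)*conj(1) + 2*(-1)*conj(1) + 2*(-1)*conj(1) + 3*(0)*conj(-1) + 3*(0)*conj(-1)
  = (2) + (2) + (-2) + (-2) + (0) + (0)
  = 0.
Dividing by |G| = 12 gives 0/12 = 0, matching the row-orthogonality relation <chi_6, chi_2> = [chi_6 = chi_2].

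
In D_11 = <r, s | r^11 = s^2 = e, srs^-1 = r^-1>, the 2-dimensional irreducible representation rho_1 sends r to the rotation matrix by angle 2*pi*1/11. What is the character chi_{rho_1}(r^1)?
chi_{rho_1}(r^1) = 2*cos(2*pi*1*1/11) = 2*cos(2*pi/11)

Derivation: rho_1(r^1) is rotation by angle 2*pi*1*1/11, whose trace is 2*cos(2*pi*1*1/11) = 2*cos(2*pi/11).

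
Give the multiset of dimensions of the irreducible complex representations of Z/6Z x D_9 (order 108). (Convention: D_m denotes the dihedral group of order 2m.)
Dimensions: 1, 1, 1, 1, 1, 1, 1, 1, 1, 1, 1, 1, 2, 2, 2, 2, 2, 2, 2, 2, 2, 2, 2, 2, 2, 2, 2, 2, 2, 2, 2, 2, 2, 2, 2, 2

Working: There are 36 irreducibles (= number of conjugacy classes). Their dimensions d_i satisfy sum d_i^2 = |G| = 108: 1 + 1 + 1 + 1 + 1 + 1 + 1 + 1 + 1 + 1 + 1 + 1 + 4 + 4 + 4 + 4 + 4 + 4 + 4 + 4 + 4 + 4 + 4 + 4 + 4 + 4 + 4 + 4 + 4 + 4 + 4 + 4 + 4 + 4 + 4 + 4 = 108. (For the product with Z/6Z: each of the 6 1-dim characters of Z/6Z tensors with each irrep of D_9, giving 6 copies of each D_9-dimension.)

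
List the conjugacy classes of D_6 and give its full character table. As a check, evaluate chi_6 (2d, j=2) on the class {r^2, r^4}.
Conjugacy classes: {e} of size 1, {r^3} of size 1, {r^1, r^5} of size 2, {r^2, r^4} of size 2, {s, sr^2, ...} of size 3, {sr, sr^3, ...} of size 3.
Character table:
  irrep \ class              {e} (size 1)  {r^3} (size 1)  {r^1, r^5} (size 2)  {r^2, r^4} (size 2)  {s, sr^2, ...} (size 3)  {sr, sr^3, ...} (size 3)
  chi_1 (triv)               1             1               1                    1                    1                        1                       
  chi_2 (sign: r->1, s->-1)  1             1               1                    1                    -1                       -1                      
  chi_3 (r->-1, s->1)        1             -1              -1                   1                    1                        -1                      
  chi_4 (r->-1, s->-1)       1             -1              -1                   1                    -1                       1                       
  chi_5 (2d, j=1)            2             -2              1                    -1                   0                        0                       
  chi_6 (2d, j=2)            2             2               -1                   -1                   0                        0                       

Spot check: chi_6 (2d, j=2) on {r^2, r^4} = -1.

Reasoning: D_6 has order 2*6 = 12 with 6 conjugacy classes, hence 6 irreducibles. Sum of squared dims 1 + 1 + 1 + 1 + 4 + 4 = 12 = |G|. Linear characters come from the abelianisation; the 2-dimensional irreps have character r^k -> 2*cos(2*pi*j*k/6), reflections -> 0.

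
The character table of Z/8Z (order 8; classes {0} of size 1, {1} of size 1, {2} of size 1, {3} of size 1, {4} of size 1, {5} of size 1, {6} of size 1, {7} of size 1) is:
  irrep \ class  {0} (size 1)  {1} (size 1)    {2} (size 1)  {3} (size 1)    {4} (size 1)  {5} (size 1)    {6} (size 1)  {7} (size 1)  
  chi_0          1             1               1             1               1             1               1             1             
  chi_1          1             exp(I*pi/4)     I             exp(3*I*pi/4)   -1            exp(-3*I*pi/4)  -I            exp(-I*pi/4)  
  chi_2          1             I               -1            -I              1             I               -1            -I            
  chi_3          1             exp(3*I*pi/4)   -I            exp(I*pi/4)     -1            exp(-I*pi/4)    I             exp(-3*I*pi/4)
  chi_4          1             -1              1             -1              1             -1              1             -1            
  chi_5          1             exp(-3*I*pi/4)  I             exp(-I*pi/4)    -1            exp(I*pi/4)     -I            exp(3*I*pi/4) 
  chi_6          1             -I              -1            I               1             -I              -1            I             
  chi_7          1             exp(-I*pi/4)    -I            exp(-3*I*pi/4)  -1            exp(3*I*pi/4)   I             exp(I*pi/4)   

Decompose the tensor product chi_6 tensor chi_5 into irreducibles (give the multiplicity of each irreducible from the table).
chi_6 tensor chi_5 = chi_3 (all other irreducibles have multiplicity 0).

Argument: The character of a tensor product is the pointwise product (chi_6 * chi_5)(C) = chi_6(C) * chi_5(C):
  {0}: (1)*(1), {1}: (-I)*(exp(-3*I*pi/4)), {2}: (-1)*(I), {3}: (I)*(exp(-I*pi/4)), {4}: (1)*(-1), {5}: (-I)*(exp(I*pi/4)), {6}: (-1)*(-I), {7}: (I)*(exp(3*I*pi/4))
so (chi_6 * chi_5) takes values
  {0} -> 1, {1} -> -exp(-I*pi/4), {2} -> -I, {3} -> exp(I*pi/4), {4} -> -1, {5} -> -exp(3*I*pi/4), {6} -> I, {7} -> exp(-3*I*pi/4).
Now take the inner product of this character with each irreducible chi from the table, <chi_6*chi_5, chi> = (1/8) sum_C |C| (chi_6*chi_5)(C) conj(chi(C)):
  <chi_6*chi_5, chi_0> = (1/8)[1*(1)*conj(1) + 1*(-exp(-I*pi/4))*conj(1) + 1*(-I)*conj(1) + 1*(exp(I*pi/4))*conj(1) + 1*(-1)*conj(1) + 1*(-exp(3*I*pi/4))*conj(1) + 1*(I)*conj(1) + 1*(exp(-3*I*pi/4))*conj(1)]
      = (1/8)[(1) + (-exp(-I*pi/4)) + (-I) + (exp(I*pi/4)) + (-1) + (-exp(3*I*pi/4)) + (I) + (exp(-3*I*pi/4))] = 0/8 = 0
  <chi_6*chi_5, chi_1> = (1/8)[1*(1)*conj(1) + 1*(-exp(-I*pi/4))*conj(exp(I*pi/4)) + 1*(-I)*conj(I) + 1*(exp(I*pi/4))*conj(exp(3*I*pi/4)) + 1*(-1)*conj(-1) + 1*(-exp(3*I*pi/4))*conj(exp(-3*I*pi/4)) + 1*(I)*conj(-I) + 1*(exp(-3*I*pi/4))*conj(exp(-I*pi/4))]
      = (1/8)[(1) + (I) + (-1) + (-I) + (1) + (I) + (-1) + (-I)] = 0/8 = 0
  <chi_6*chi_5, chi_2> = (1/8)[1*(1)*conj(1) + 1*(-exp(-I*pi/4))*conj(I) + 1*(-I)*conj(-1) + 1*(exp(I*pi/4))*conj(-I) + 1*(-1)*conj(1) + 1*(-exp(3*I*pi/4))*conj(I) + 1*(I)*conj(-1) + 1*(exp(-3*I*pi/4))*conj(-I)]
      = (1/8)[(1) + (exp(I*pi/4)) + (I) + (exp(3*I*pi/4)) + (-1) + (exp(-3*I*pi/4)) + (-I) + (exp(-I*pi/4))] = 0/8 = 0
  <chi_6*chi_5, chi_3> = (1/8)[1*(1)*conj(1) + 1*(-exp(-I*pi/4))*conj(exp(3*I*pi/4)) + 1*(-I)*conj(-I) + 1*(exp(I*pi/4))*conj(exp(I*pi/4)) + 1*(-1)*conj(-1) + 1*(-exp(3*I*pi/4))*conj(exp(-I*pi/4)) + 1*(I)*conj(I) + 1*(exp(-3*I*pi/4))*conj(exp(-3*I*pi/4))]
      = (1/8)[(1) + (1) + (1) + (1) + (1) + (1) + (1) + (1)] = 8/8 = 1
  <chi_6*chi_5, chi_4> = (1/8)[1*(1)*conj(1) + 1*(-exp(-I*pi/4))*conj(-1) + 1*(-I)*conj(1) + 1*(exp(I*pi/4))*conj(-1) + 1*(-1)*conj(1) + 1*(-exp(3*I*pi/4))*conj(-1) + 1*(I)*conj(1) + 1*(exp(-3*I*pi/4))*conj(-1)]
      = (1/8)[(1) + (exp(-I*pi/4)) + (-I) + (-exp(I*pi/4)) + (-1) + (exp(3*I*pi/4)) + (I) + (-exp(-3*I*pi/4))] = 0/8 = 0
  <chi_6*chi_5, chi_5> = (1/8)[1*(1)*conj(1) + 1*(-exp(-I*pi/4))*conj(exp(-3*I*pi/4)) + 1*(-I)*conj(I) + 1*(exp(I*pi/4))*conj(exp(-I*pi/4)) + 1*(-1)*conj(-1) + 1*(-exp(3*I*pi/4))*conj(exp(I*pi/4)) + 1*(I)*conj(-I) + 1*(exp(-3*I*pi/4))*conj(exp(3*I*pi/4))]
      = (1/8)[(1) + (-I) + (-1) + (I) + (1) + (-I) + (-1) + (I)] = 0/8 = 0
  <chi_6*chi_5, chi_6> = (1/8)[1*(1)*conj(1) + 1*(-exp(-I*pi/4))*conj(-I) + 1*(-I)*conj(-1) + 1*(exp(I*pi/4))*conj(I) + 1*(-1)*conj(1) + 1*(-exp(3*I*pi/4))*conj(-I) + 1*(I)*conj(-1) + 1*(exp(-3*I*pi/4))*conj(I)]
      = (1/8)[(1) + (-exp(I*pi/4)) + (I) + (-exp(3*I*pi/4)) + (-1) + (-exp(-3*I*pi/4)) + (-I) + (-exp(-I*pi/4))] = 0/8 = 0
  <chi_6*chi_5, chi_7> = (1/8)[1*(1)*conj(1) + 1*(-exp(-I*pi/4))*conj(exp(-I*pi/4)) + 1*(-I)*conj(-I) + 1*(exp(I*pi/4))*conj(exp(-3*I*pi/4)) + 1*(-1)*conj(-1) + 1*(-exp(3*I*pi/4))*conj(exp(3*I*pi/4)) + 1*(I)*conj(I) + 1*(exp(-3*I*pi/4))*conj(exp(I*pi/4))]
      = (1/8)[(1) + (-1) + (1) + (-1) + (1) + (-1) + (1) + (-1)] = 0/8 = 0
(Exp terms are combined using exp(i*s)*conj(exp(i*t)) = exp(i*(s-t)), and sums of them are collapsed using the identity that for every m > 1 the m distinct m-th roots of unity sum to 0, e.g. 1 + exp(2*I*pi/3) + exp(-2*I*pi/3) = 0.)
Hence the multiplicities are chi_3: 1. Dimension check: dim(chi_6)*dim(chi_5) = 1*1 = 1 and sum (mult * dim) = 1*1 = 1.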